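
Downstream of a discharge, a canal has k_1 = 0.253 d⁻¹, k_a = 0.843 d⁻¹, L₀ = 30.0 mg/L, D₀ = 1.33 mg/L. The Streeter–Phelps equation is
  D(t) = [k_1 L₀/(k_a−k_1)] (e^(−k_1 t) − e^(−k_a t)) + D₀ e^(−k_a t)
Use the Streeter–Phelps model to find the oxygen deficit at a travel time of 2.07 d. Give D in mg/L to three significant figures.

D ≈ 5.61 mg/L

k_1 L₀/(k_a−k_1) = 0.253×30.0/(0.843−0.253) = 7.590/0.5900 = 12.86 mg/L.
e^(−k_1 t) = e^(−0.253×2.070) = 0.5923; e^(−k_a t) = e^(−0.843×2.070) = 0.1746.
D = 12.86 × (0.5923 − 0.1746) + 1.33 × 0.1746 = 5.373 + 0.2323 = 5.605 mg/L.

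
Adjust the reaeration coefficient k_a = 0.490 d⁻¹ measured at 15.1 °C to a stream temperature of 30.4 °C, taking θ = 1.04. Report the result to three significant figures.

k_a ≈ 0.893 d⁻¹

k_a(T₂) = k_a(T₁) · θ^(T₂−T₁) = 0.490 × 1.04^(30.4−15.1)
= 0.490 × 1.04^15.3 = 0.490 × 1.822 = 0.8929 d⁻¹.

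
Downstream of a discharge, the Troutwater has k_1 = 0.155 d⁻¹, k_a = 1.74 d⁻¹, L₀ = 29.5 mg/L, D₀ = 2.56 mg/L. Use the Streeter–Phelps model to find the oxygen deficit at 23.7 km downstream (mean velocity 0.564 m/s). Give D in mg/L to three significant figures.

D ≈ 2.54 mg/L

Travel time t = x/v = 23.7 km / (0.564 m/s) = 23700 m / 0.564 m/s = 42020 s = 0.4864 d.
k_1 L₀/(k_a−k_1) = 0.155×29.5/(1.74−0.155) = 4.572/1.585 = 2.885 mg/L.
e^(−k_1 t) = e^(−0.155×0.4864) = 0.9274; e^(−k_a t) = e^(−1.74×0.4864) = 0.4290.
D = 2.885 × (0.9274 − 0.4290) + 2.56 × 0.4290 = 1.438 + 1.098 = 2.536 mg/L.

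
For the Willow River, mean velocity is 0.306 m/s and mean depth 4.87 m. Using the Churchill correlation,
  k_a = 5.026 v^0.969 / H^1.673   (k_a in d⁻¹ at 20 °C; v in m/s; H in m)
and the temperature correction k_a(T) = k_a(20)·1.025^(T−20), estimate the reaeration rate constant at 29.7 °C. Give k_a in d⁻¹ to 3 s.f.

k_a(20) = 5.026 × 0.306^0.969 / 4.87^1.673 = 5.026 × 0.3174 / 14.13 = 0.1129 d⁻¹.
k_a(29.7) = 0.1129 × 1.025^(29.7−20) = 0.1129 × 1.271 = 0.1434 d⁻¹.

k_a ≈ 0.143 d⁻¹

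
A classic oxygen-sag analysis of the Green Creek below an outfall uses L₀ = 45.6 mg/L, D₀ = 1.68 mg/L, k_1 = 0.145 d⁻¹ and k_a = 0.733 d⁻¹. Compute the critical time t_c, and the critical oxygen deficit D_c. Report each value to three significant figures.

t_c ≈ 2.48 d; D_c ≈ 6.30 mg/L

At the critical point dD/dt = 0, so k_1 L₀ e^(−k_1 t) = k_a D. Substituting D(t) from the Streeter–Phelps equation and solving for t gives
t_c = ln[(k_a/k_1)(1 − D₀(k_a−k_1)/(k_1 L₀))] / (k_a−k_1).
Here k_a−k_1 = 0.5880 d⁻¹ and 1 − D₀(k_a−k_1)/(k_1 L₀) = 1 − 1.68×0.5880/(0.145×45.6) = 0.8506, so
t_c = ln(5.055 × 0.8506) / 0.5880 = 1.459 / 0.5880 = 2.481 d.
D_c = (k_1/k_a) L₀ e^(−k_1 t_c) = (0.145/0.733) × 45.6 × e^(−0.145×2.481) = 0.1978 × 45.6 × 0.6979 = 6.295 mg/L.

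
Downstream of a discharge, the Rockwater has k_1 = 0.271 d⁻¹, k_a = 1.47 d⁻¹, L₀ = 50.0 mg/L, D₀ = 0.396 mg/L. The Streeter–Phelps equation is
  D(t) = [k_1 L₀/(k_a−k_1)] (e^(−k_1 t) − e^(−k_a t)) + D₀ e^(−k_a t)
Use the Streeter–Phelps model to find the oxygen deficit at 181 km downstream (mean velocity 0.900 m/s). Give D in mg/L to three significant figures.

Travel time t = x/v = 181 km / (0.900 m/s) = 181000 m / 0.900 m/s = 201100 s = 2.328 d.
k_1 L₀/(k_a−k_1) = 0.271×50.0/(1.47−0.271) = 13.55/1.199 = 11.30 mg/L.
e^(−k_1 t) = e^(−0.271×2.328) = 0.5322; e^(−k_a t) = e^(−1.47×2.328) = 0.03266.
D = 11.30 × (0.5322 − 0.03266) + 0.396 × 0.03266 = 5.645 + 0.01293 = 5.658 mg/L.

D ≈ 5.66 mg/L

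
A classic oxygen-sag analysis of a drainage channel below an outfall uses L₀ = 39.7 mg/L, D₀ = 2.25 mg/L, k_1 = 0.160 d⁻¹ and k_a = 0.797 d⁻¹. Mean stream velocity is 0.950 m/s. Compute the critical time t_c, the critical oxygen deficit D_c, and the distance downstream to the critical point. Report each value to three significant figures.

t_c = [1/(k_a−k_1)] ln[(k_a/k_1)(1 − D₀(k_a−k_1)/(k_1 L₀))]
= [1/(0.797−0.160)] ln[(0.797/0.160)(1 − 2.25×0.6370/(0.160×39.7))]
= (1/0.6370) ln[4.981 × 0.7744] = 1.570 × ln(3.857) = 1.570 × 1.350 = 2.119 d.
D_c = (k_1/k_a) L₀ e^(−k_1 t_c) = (0.160/0.797) × 39.7 × e^(−0.160×2.119) = 0.2008 × 39.7 × 0.7124 = 5.678 mg/L.
x_c = v t_c = 0.950 m/s × 2.119 d × 86400 s/d = 173900 m ≈ 174 km.

t_c ≈ 2.12 d; D_c ≈ 5.68 mg/L; x_c ≈ 174 km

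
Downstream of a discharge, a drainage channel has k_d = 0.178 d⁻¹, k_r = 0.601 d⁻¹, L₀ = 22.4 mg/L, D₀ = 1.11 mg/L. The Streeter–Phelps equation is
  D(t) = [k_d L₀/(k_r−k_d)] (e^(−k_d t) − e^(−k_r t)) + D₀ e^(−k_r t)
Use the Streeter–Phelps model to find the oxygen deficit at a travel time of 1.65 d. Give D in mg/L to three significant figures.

D ≈ 3.94 mg/L

k_d L₀/(k_r−k_d) = 0.178×22.4/(0.601−0.178) = 3.987/0.4230 = 9.426 mg/L.
e^(−k_d t) = e^(−0.178×1.650) = 0.7455; e^(−k_r t) = e^(−0.601×1.650) = 0.3710.
D = 9.426 × (0.7455 − 0.3710) + 1.11 × 0.3710 = 3.530 + 0.4118 = 3.942 mg/L.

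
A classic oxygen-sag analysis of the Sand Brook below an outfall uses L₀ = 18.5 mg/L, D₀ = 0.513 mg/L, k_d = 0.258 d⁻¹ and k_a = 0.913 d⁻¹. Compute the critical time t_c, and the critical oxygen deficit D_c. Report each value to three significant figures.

t_c ≈ 1.82 d; D_c ≈ 3.27 mg/L

With k_a/k_d = 3.539 and 1 − D₀(k_a−k_d)/(k_d L₀) = 0.9296,
t_c = ln(3.539 × 0.9296) / (0.913 − 0.258) = ln(3.290) / 0.6550 = 1.191/0.6550 = 1.818 d.
L(t_c) = L₀ e^(−k_d t_c) = 18.5 × 0.6256 = 11.57 mg/L, and at the critical point k_a D_c = k_d L, so D_c = (0.258/0.913) × 11.57 = 3.271 mg/L.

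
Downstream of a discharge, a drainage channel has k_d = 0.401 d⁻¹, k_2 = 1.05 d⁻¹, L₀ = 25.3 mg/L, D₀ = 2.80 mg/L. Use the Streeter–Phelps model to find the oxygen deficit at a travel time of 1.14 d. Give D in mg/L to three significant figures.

D ≈ 6.02 mg/L

k_d L₀/(k_2−k_d) = 0.401×25.3/(1.05−0.401) = 10.15/0.6490 = 15.63 mg/L.
e^(−k_d t) = e^(−0.401×1.140) = 0.6331; e^(−k_2 t) = e^(−1.05×1.140) = 0.3021.
D = 15.63 × (0.6331 − 0.3021) + 2.80 × 0.3021 = 5.174 + 0.8459 = 6.020 mg/L.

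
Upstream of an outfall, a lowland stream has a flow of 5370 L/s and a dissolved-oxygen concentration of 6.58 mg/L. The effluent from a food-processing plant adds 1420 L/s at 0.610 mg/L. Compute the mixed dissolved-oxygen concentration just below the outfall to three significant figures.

Flow-weighted mixing: C = (Q_r C_r + Q_w C_w)/(Q_r + Q_w)
= (5370×6.58 + 1420×0.610)/(5370 + 1420) = 36200/6790 = 5.331 mg/L.

5.33 mg/L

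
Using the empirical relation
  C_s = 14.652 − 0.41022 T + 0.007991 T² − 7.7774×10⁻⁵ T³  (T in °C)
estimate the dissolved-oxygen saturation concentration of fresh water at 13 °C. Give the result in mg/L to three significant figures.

C_s = 14.652 − 0.41022×13 + 0.007991×13² − 7.7774×10⁻⁵×13³ = 10.50 mg/L.

C_s ≈ 10.5 mg/L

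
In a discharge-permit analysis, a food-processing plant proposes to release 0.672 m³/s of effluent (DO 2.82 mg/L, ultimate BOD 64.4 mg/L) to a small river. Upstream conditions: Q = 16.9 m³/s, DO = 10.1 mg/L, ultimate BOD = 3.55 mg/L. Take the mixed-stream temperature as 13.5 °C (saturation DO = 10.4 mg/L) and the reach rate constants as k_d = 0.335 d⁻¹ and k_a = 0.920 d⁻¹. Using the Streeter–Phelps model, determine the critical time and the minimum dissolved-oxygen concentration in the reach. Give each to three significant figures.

Mixed DO = (16.9×10.1 + 0.672×2.82)/(16.9+0.672) = 172.6/17.57 = 9.822 mg/L.
Mixed L₀ = (16.9×3.55 + 0.672×64.4)/(17.57) = 103.3/17.57 = 5.877 mg/L.
Initial deficit D₀ = C_s − DO₀ = 10.4 − 9.822 = 0.5784 mg/L.
t_c = (1/0.5850) ln[(0.920/0.335)(1 − 0.5784×0.5850/(0.335×5.877))] = 1.709 × ln(2.274) = 1.405 d.
D_c = (0.335/0.920) × 5.877 × e^(−0.335×1.405) = 0.3641 × 5.877 × 0.6247 = 1.337 mg/L.
Minimum DO = 10.4 − 1.337 = 9.063 mg/L.

t_c ≈ 1.40 d; minimum DO ≈ 9.06 mg/L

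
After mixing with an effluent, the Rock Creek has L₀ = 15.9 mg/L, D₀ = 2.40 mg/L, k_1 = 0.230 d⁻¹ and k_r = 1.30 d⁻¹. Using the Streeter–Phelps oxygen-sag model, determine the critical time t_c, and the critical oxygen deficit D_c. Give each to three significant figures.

At the critical point dD/dt = 0, so k_1 L₀ e^(−k_1 t) = k_r D. Substituting D(t) from the Streeter–Phelps equation and solving for t gives
t_c = ln[(k_r/k_1)(1 − D₀(k_r−k_1)/(k_1 L₀))] / (k_r−k_1).
Here k_r−k_1 = 1.070 d⁻¹ and 1 − D₀(k_r−k_1)/(k_1 L₀) = 1 − 2.40×1.070/(0.230×15.9) = 0.2978, so
t_c = ln(5.652 × 0.2978) / 1.070 = 0.5207 / 1.070 = 0.4866 d.
L(t_c) = L₀ e^(−k_1 t_c) = 15.9 × 0.8941 = 14.22 mg/L, and at the critical point k_r D_c = k_1 L, so D_c = (0.230/1.30) × 14.22 = 2.515 mg/L.

t_c ≈ 0.487 d; D_c ≈ 2.52 mg/L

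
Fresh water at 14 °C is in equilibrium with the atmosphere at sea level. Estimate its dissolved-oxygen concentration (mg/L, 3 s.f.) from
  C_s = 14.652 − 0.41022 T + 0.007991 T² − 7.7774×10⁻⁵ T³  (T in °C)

C_s = 14.652 − 0.41022×14 + 0.007991×14² − 7.7774×10⁻⁵×14³ = 10.26 mg/L.

C_s ≈ 10.3 mg/L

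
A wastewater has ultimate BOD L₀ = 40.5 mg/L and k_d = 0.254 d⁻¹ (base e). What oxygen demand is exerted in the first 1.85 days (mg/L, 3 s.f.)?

y ≈ 15.2 mg/L

y_t = L₀(1 − e^(−k_d t)) = 40.5 × (1 − e^(−0.254×1.85))
= 40.5 × (1 − 0.6251) = 40.5 × 0.3749 = 15.18 mg/L.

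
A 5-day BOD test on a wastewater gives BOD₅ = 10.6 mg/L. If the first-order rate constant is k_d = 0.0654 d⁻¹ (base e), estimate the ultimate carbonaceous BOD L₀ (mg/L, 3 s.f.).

L₀ ≈ 38.0 mg/L

BOD₅ = L₀(1 − e^(−5k_d)) ⇒ L₀ = BOD₅ / (1 − e^(−5×0.0654))
= 10.6 / (1 − 0.7211) = 10.6 / 0.2789 = 38.00 mg/L.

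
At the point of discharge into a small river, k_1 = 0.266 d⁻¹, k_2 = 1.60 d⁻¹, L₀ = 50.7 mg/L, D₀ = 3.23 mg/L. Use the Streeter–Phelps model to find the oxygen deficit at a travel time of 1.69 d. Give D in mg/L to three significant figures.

D ≈ 5.99 mg/L

k_1 L₀/(k_2−k_1) = 0.266×50.7/(1.60−0.266) = 13.49/1.334 = 10.11 mg/L.
e^(−k_1 t) = e^(−0.266×1.690) = 0.6379; e^(−k_2 t) = e^(−1.60×1.690) = 0.06694.
D = 10.11 × (0.6379 − 0.06694) + 3.23 × 0.06694 = 5.772 + 0.2162 = 5.989 mg/L.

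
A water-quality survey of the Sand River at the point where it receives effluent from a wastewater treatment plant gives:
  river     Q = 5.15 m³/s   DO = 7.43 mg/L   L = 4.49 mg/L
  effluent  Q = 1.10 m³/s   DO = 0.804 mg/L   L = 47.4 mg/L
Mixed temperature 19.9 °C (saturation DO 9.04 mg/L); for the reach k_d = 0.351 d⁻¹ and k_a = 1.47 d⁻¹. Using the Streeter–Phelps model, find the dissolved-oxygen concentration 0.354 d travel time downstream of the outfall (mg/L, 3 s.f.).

Mixed DO = (5.15×7.43 + 1.10×0.804)/(5.15+1.10) = 39.15/6.250 = 6.264 mg/L.
Mixed L₀ = (5.15×4.49 + 1.10×47.4)/(6.250) = 75.26/6.250 = 12.04 mg/L.
Initial deficit D₀ = C_s − DO₀ = 9.04 − 6.264 = 2.776 mg/L.
D(0.354) = [0.351×12.04/(1.47−0.351)](e^(−0.351×0.354) − e^(−1.47×0.354)) + 2.776 e^(−1.47×0.354)
= 3.777 × (0.8832 − 0.5943) + 2.776 × 0.5943 = 2.741 mg/L.
DO = 9.04 − 2.741 = 6.299 mg/L.

DO ≈ 6.30 mg/L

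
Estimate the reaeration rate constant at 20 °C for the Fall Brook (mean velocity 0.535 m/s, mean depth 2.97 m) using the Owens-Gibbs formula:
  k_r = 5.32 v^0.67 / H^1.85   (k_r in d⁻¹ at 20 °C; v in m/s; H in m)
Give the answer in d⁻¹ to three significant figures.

k_r ≈ 0.467 d⁻¹

k_r = 5.32 × 0.535^0.67 / 2.97^1.85 = 5.32 × 0.6577 / 7.492 = 0.4670 d⁻¹.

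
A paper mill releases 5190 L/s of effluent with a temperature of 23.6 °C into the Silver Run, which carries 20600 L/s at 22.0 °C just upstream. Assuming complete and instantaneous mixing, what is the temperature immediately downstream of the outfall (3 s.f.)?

Flow-weighted mixing: C = (Q_r C_r + Q_w C_w)/(Q_r + Q_w)
= (20600×22.0 + 5190×23.6)/(20600 + 5190) = 575700/25790 = 22.32 °C.

22.3 °C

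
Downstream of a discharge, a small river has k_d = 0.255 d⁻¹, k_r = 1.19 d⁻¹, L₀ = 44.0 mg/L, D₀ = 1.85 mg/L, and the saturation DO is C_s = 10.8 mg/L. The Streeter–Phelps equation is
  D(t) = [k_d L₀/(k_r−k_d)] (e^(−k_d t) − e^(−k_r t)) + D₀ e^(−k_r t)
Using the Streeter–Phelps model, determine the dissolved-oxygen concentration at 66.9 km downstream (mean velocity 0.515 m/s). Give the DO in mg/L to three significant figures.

DO ≈ 4.32 mg/L

Travel time t = x/v = 66.9 km / (0.515 m/s) = 66900 m / 0.515 m/s = 129900 s = 1.504 d.
k_d L₀/(k_r−k_d) = 0.255×44.0/(1.19−0.255) = 11.22/0.9350 = 12.00 mg/L.
e^(−k_d t) = e^(−0.255×1.504) = 0.6815; e^(−k_r t) = e^(−1.19×1.504) = 0.1671.
D = 12.00 × (0.6815 − 0.1671) + 1.85 × 0.1671 = 6.173 + 0.3091 = 6.482 mg/L.
DO = C_s − D = 10.8 − 6.482 = 4.318 mg/L.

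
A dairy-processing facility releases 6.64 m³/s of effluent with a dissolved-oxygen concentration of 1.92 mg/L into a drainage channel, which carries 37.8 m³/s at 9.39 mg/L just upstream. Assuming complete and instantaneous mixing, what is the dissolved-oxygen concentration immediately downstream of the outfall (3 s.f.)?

8.27 mg/L

Flow-weighted mixing: C = (Q_r C_r + Q_w C_w)/(Q_r + Q_w)
= (37.8×9.39 + 6.64×1.92)/(37.8 + 6.64) = 367.7/44.44 = 8.274 mg/L.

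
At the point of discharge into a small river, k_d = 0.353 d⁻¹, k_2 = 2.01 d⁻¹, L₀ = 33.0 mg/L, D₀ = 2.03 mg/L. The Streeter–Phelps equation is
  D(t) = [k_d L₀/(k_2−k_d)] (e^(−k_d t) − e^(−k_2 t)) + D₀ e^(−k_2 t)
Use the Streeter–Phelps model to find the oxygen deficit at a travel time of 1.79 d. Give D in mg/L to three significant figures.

k_d L₀/(k_2−k_d) = 0.353×33.0/(2.01−0.353) = 11.65/1.657 = 7.030 mg/L.
e^(−k_d t) = e^(−0.353×1.790) = 0.5316; e^(−k_2 t) = e^(−2.01×1.790) = 0.02738.
D = 7.030 × (0.5316 − 0.02738) + 2.03 × 0.02738 = 3.545 + 0.05558 = 3.600 mg/L.

D ≈ 3.60 mg/L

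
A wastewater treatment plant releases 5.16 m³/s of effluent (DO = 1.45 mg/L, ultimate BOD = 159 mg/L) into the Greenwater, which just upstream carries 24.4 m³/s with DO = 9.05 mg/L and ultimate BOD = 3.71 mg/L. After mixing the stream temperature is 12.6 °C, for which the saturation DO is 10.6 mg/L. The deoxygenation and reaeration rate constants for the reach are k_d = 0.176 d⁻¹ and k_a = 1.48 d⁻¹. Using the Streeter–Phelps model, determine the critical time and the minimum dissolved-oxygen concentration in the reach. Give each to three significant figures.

t_c ≈ 0.731 d; minimum DO ≈ 7.38 mg/L

Mixed DO = (24.4×9.05 + 5.16×1.45)/(24.4+5.16) = 228.3/29.56 = 7.723 mg/L.
Mixed L₀ = (24.4×3.71 + 5.16×159)/(29.56) = 911.0/29.56 = 30.82 mg/L.
Initial deficit D₀ = C_s − DO₀ = 10.6 − 7.723 = 2.877 mg/L.
t_c = (1/1.304) ln[(1.48/0.176)(1 − 2.877×1.304/(0.176×30.82))] = 0.7669 × ln(2.593) = 0.7308 d.
D_c = (0.176/1.48) × 30.82 × e^(−0.176×0.7308) = 0.1189 × 30.82 × 0.8793 = 3.222 mg/L.
Minimum DO = 10.6 − 3.222 = 7.378 mg/L.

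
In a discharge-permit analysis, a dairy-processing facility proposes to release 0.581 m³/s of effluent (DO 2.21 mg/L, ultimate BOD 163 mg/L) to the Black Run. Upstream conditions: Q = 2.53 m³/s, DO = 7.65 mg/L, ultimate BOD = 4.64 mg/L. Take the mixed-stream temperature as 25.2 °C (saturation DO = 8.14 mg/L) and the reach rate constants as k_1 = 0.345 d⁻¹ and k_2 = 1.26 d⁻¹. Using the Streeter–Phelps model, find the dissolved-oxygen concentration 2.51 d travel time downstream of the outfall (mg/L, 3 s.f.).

Mixed DO = (2.53×7.65 + 0.581×2.21)/(2.53+0.581) = 20.64/3.111 = 6.634 mg/L.
Mixed L₀ = (2.53×4.64 + 0.581×163)/(3.111) = 106.4/3.111 = 34.21 mg/L.
Initial deficit D₀ = C_s − DO₀ = 8.14 − 6.634 = 1.506 mg/L.
D(2.51) = [0.345×34.21/(1.26−0.345)](e^(−0.345×2.51) − e^(−1.26×2.51)) + 1.506 e^(−1.26×2.51)
= 12.90 × (0.4207 − 0.04232) + 1.506 × 0.04232 = 4.945 mg/L.
DO = 8.14 − 4.945 = 3.195 mg/L.

DO ≈ 3.20 mg/L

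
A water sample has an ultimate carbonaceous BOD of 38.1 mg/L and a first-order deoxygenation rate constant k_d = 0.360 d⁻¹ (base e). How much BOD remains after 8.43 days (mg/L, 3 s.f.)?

L ≈ 1.83 mg/L

L_t = L₀ e^(−k_d t) = 38.1 × e^(−0.360×8.43) = 38.1 × 0.04808 = 1.832 mg/L.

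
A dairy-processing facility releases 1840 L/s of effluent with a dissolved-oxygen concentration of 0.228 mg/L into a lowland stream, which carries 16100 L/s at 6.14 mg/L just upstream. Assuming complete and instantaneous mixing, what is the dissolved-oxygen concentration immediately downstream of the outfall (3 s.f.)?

5.53 mg/L

Flow-weighted mixing: C = (Q_r C_r + Q_w C_w)/(Q_r + Q_w)
= (16100×6.14 + 1840×0.228)/(16100 + 1840) = 99270/17940 = 5.534 mg/L.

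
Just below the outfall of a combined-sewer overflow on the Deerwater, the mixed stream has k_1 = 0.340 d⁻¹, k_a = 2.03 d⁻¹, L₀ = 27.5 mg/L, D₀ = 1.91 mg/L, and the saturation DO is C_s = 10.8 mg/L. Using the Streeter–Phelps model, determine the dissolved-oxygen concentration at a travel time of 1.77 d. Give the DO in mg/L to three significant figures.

DO ≈ 7.87 mg/L

k_1 L₀/(k_a−k_1) = 0.340×27.5/(2.03−0.340) = 9.350/1.690 = 5.533 mg/L.
e^(−k_1 t) = e^(−0.340×1.770) = 0.5478; e^(−k_a t) = e^(−2.03×1.770) = 0.02751.
D = 5.533 × (0.5478 − 0.02751) + 1.91 × 0.02751 = 2.879 + 0.05255 = 2.931 mg/L.
DO = C_s − D = 10.8 − 2.931 = 7.869 mg/L.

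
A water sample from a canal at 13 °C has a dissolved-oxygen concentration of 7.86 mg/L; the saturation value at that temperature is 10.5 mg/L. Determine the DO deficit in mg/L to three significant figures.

D ≈ 2.64 mg/L

D = C_s − C = 10.5 − 7.86 = 2.64 mg/L.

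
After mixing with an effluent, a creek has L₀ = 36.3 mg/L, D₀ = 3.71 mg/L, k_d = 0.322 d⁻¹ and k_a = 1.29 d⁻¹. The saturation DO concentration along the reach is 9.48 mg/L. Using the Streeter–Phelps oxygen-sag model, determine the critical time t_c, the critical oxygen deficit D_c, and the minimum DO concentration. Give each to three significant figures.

t_c ≈ 1.05 d; D_c ≈ 6.45 mg/L; min DO ≈ 3.03 mg/L

With k_a/k_d = 4.006 and 1 − D₀(k_a−k_d)/(k_d L₀) = 0.6928,
t_c = ln(4.006 × 0.6928) / (1.29 − 0.322) = ln(2.775) / 0.9680 = 1.021/0.9680 = 1.055 d.
D_c = (k_d/k_a) L₀ e^(−k_d t_c) = (0.322/1.29) × 36.3 × e^(−0.322×1.055) = 0.2496 × 36.3 × 0.7121 = 6.452 mg/L.
Minimum DO = C_s − D_c = 9.48 − 6.452 = 3.028 mg/L.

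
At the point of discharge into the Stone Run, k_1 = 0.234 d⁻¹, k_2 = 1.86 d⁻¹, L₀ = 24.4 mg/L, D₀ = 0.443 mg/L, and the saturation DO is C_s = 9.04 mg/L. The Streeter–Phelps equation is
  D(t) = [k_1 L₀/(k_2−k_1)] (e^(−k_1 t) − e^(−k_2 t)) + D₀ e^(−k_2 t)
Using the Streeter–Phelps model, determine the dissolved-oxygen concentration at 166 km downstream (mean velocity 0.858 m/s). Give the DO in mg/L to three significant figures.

Travel time t = x/v = 166 km / (0.858 m/s) = 166000 m / 0.858 m/s = 193500 s = 2.239 d.
k_1 L₀/(k_2−k_1) = 0.234×24.4/(1.86−0.234) = 5.710/1.626 = 3.511 mg/L.
e^(−k_1 t) = e^(−0.234×2.239) = 0.5922; e^(−k_2 t) = e^(−1.86×2.239) = 0.01553.
D = 3.511 × (0.5922 − 0.01553) + 0.443 × 0.01553 = 2.025 + 0.006879 = 2.032 mg/L.
DO = C_s − D = 9.04 − 2.032 = 7.008 mg/L.

DO ≈ 7.01 mg/L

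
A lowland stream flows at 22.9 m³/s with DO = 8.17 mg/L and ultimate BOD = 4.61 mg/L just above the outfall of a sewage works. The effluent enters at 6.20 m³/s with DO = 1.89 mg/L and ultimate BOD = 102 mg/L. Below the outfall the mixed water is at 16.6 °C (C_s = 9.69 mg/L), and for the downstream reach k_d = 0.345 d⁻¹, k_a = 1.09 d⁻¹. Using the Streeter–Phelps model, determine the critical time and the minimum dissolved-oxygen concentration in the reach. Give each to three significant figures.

Mixed DO = (22.9×8.17 + 6.20×1.89)/(22.9+6.20) = 198.8/29.10 = 6.832 mg/L.
Mixed L₀ = (22.9×4.61 + 6.20×102)/(29.10) = 738.0/29.10 = 25.36 mg/L.
Initial deficit D₀ = C_s − DO₀ = 9.69 − 6.832 = 2.858 mg/L.
t_c = (1/0.7450) ln[(1.09/0.345)(1 − 2.858×0.7450/(0.345×25.36))] = 1.342 × ln(2.391) = 1.170 d.
D_c = (0.345/1.09) × 25.36 × e^(−0.345×1.170) = 0.3165 × 25.36 × 0.6679 = 5.361 mg/L.
Minimum DO = 9.69 − 5.361 = 4.329 mg/L.

t_c ≈ 1.17 d; minimum DO ≈ 4.33 mg/L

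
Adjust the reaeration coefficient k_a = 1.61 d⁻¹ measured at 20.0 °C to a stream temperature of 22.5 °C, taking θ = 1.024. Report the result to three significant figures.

k_a(T₂) = k_a(T₁) · θ^(T₂−T₁) = 1.61 × 1.024^(22.5−20.0)
= 1.61 × 1.024^2.50 = 1.61 × 1.061 = 1.708 d⁻¹.

k_a ≈ 1.71 d⁻¹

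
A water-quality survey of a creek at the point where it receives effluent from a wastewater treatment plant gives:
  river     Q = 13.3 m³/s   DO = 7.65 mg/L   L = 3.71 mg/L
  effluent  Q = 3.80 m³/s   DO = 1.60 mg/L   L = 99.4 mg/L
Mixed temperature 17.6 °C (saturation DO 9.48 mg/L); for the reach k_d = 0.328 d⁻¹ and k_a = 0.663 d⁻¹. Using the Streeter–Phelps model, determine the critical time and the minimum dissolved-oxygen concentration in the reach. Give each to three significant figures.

Mixed DO = (13.3×7.65 + 3.80×1.60)/(13.3+3.80) = 107.8/17.10 = 6.306 mg/L.
Mixed L₀ = (13.3×3.71 + 3.80×99.4)/(17.10) = 427.1/17.10 = 24.97 mg/L.
Initial deficit D₀ = C_s − DO₀ = 9.48 − 6.306 = 3.174 mg/L.
t_c = (1/0.3350) ln[(0.663/0.328)(1 − 3.174×0.3350/(0.328×24.97))] = 2.985 × ln(1.759) = 1.686 d.
D_c = (0.328/0.663) × 24.97 × e^(−0.328×1.686) = 0.4947 × 24.97 × 0.5753 = 7.108 mg/L.
Minimum DO = 9.48 − 7.108 = 2.372 mg/L.

t_c ≈ 1.69 d; minimum DO ≈ 2.37 mg/L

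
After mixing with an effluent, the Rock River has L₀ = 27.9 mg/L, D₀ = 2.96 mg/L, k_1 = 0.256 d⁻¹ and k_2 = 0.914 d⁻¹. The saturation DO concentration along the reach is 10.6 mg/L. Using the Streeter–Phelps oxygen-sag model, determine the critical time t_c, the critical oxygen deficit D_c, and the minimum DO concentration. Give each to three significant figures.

t_c = [1/(k_2−k_1)] ln[(k_2/k_1)(1 − D₀(k_2−k_1)/(k_1 L₀))]
= [1/(0.914−0.256)] ln[(0.914/0.256)(1 − 2.96×0.6580/(0.256×27.9))]
= (1/0.6580) ln[3.570 × 0.7273] = 1.520 × ln(2.597) = 1.520 × 0.9542 = 1.450 d.
L(t_c) = L₀ e^(−k_1 t_c) = 27.9 × 0.6899 = 19.25 mg/L, and at the critical point k_2 D_c = k_1 L, so D_c = (0.256/0.914) × 19.25 = 5.391 mg/L.
Minimum DO = C_s − D_c = 10.6 − 5.391 = 5.209 mg/L.

t_c ≈ 1.45 d; D_c ≈ 5.39 mg/L; min DO ≈ 5.21 mg/L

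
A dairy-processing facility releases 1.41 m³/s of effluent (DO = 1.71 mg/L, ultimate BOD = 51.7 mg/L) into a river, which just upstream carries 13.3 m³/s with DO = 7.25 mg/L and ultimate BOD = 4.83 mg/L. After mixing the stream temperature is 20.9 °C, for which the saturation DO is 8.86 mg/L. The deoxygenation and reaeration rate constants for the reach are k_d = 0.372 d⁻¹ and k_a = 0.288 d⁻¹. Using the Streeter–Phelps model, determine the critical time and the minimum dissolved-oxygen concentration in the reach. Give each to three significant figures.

t_c ≈ 2.44 d; minimum DO ≈ 4.01 mg/L

Mixed DO = (13.3×7.25 + 1.41×1.71)/(13.3+1.41) = 98.84/14.71 = 6.719 mg/L.
Mixed L₀ = (13.3×4.83 + 1.41×51.7)/(14.71) = 137.1/14.71 = 9.323 mg/L.
Initial deficit D₀ = C_s − DO₀ = 8.86 − 6.719 = 2.141 mg/L.
t_c = (1/-0.08400) ln[(0.288/0.372)(1 − 2.141×-0.08400/(0.372×9.323))] = -11.90 × ln(0.8143) = 2.445 d.
D_c = (0.372/0.288) × 9.323 × e^(−0.372×2.445) = 1.292 × 9.323 × 0.4027 = 4.849 mg/L.
Minimum DO = 8.86 − 4.849 = 4.011 mg/L.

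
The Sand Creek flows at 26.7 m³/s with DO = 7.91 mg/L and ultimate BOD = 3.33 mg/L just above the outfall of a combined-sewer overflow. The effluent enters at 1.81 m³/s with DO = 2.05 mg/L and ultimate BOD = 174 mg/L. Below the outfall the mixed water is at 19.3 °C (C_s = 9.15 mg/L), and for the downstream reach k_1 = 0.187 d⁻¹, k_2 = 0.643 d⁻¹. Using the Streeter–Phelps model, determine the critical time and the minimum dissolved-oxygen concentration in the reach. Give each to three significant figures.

t_c ≈ 2.00 d; minimum DO ≈ 6.31 mg/L

Mixed DO = (26.7×7.91 + 1.81×2.05)/(26.7+1.81) = 214.9/28.51 = 7.538 mg/L.
Mixed L₀ = (26.7×3.33 + 1.81×174)/(28.51) = 403.9/28.51 = 14.17 mg/L.
Initial deficit D₀ = C_s − DO₀ = 9.15 − 7.538 = 1.612 mg/L.
t_c = (1/0.4560) ln[(0.643/0.187)(1 − 1.612×0.4560/(0.187×14.17))] = 2.193 × ln(2.484) = 1.996 d.
D_c = (0.187/0.643) × 14.17 × e^(−0.187×1.996) = 0.2908 × 14.17 × 0.6885 = 2.837 mg/L.
Minimum DO = 9.15 − 2.837 = 6.313 mg/L.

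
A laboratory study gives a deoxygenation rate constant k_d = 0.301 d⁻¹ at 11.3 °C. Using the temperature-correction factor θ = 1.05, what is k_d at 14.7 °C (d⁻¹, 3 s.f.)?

k_d(T₂) = k_d(T₁) · θ^(T₂−T₁) = 0.301 × 1.05^(14.7−11.3)
= 0.301 × 1.05^3.40 = 0.301 × 1.180 = 0.3553 d⁻¹.

k_d ≈ 0.355 d⁻¹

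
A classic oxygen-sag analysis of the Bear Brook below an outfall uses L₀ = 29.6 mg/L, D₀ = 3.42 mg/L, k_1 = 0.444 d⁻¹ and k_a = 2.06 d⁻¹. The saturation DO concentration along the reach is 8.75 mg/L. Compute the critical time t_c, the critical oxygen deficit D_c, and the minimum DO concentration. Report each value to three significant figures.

At the critical point dD/dt = 0, so k_1 L₀ e^(−k_1 t) = k_a D. Substituting D(t) from the Streeter–Phelps equation and solving for t gives
t_c = ln[(k_a/k_1)(1 − D₀(k_a−k_1)/(k_1 L₀))] / (k_a−k_1).
Here k_a−k_1 = 1.616 d⁻¹ and 1 − D₀(k_a−k_1)/(k_1 L₀) = 1 − 3.42×1.616/(0.444×29.6) = 0.5795, so
t_c = ln(4.640 × 0.5795) / 1.616 = 0.9890 / 1.616 = 0.6120 d.
D_c = (k_1/k_a) L₀ e^(−k_1 t_c) = (0.444/2.06) × 29.6 × e^(−0.444×0.6120) = 0.2155 × 29.6 × 0.7621 = 4.862 mg/L.
Minimum DO = C_s − D_c = 8.75 − 4.862 = 3.888 mg/L.

t_c ≈ 0.612 d; D_c ≈ 4.86 mg/L; min DO ≈ 3.89 mg/L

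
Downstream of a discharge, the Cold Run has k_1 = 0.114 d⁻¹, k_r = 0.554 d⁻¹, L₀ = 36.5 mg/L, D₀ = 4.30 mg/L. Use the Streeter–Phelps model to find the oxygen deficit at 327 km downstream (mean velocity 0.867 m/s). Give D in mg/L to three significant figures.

D ≈ 5.29 mg/L

Travel time t = x/v = 327 km / (0.867 m/s) = 327000 m / 0.867 m/s = 377200 s = 4.365 d.
k_1 L₀/(k_r−k_1) = 0.114×36.5/(0.554−0.114) = 4.161/0.4400 = 9.457 mg/L.
e^(−k_1 t) = e^(−0.114×4.365) = 0.6080; e^(−k_r t) = e^(−0.554×4.365) = 0.08907.
D = 9.457 × (0.6080 − 0.08907) + 4.30 × 0.08907 = 4.907 + 0.3830 = 5.290 mg/L.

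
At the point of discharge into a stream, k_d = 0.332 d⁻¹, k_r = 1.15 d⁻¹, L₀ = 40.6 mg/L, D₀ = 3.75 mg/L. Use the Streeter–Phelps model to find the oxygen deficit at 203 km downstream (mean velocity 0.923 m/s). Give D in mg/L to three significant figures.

D ≈ 6.40 mg/L

Travel time t = x/v = 203 km / (0.923 m/s) = 203000 m / 0.923 m/s = 219900 s = 2.546 d.
k_d L₀/(k_r−k_d) = 0.332×40.6/(1.15−0.332) = 13.48/0.8180 = 16.48 mg/L.
e^(−k_d t) = e^(−0.332×2.546) = 0.4295; e^(−k_r t) = e^(−1.15×2.546) = 0.05354.
D = 16.48 × (0.4295 − 0.05354) + 3.75 × 0.05354 = 6.195 + 0.2008 = 6.396 mg/L.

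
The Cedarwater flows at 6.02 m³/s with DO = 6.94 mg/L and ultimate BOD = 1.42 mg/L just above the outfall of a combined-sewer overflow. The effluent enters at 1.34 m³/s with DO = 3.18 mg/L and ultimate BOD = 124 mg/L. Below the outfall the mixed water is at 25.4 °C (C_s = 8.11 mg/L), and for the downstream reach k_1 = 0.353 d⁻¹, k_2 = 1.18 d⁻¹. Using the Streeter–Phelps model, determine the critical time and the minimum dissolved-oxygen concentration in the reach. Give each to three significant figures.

Mixed DO = (6.02×6.94 + 1.34×3.18)/(6.02+1.34) = 46.04/7.360 = 6.255 mg/L.
Mixed L₀ = (6.02×1.42 + 1.34×124)/(7.360) = 174.7/7.360 = 23.74 mg/L.
Initial deficit D₀ = C_s − DO₀ = 8.11 − 6.255 = 1.855 mg/L.
t_c = (1/0.8270) ln[(1.18/0.353)(1 − 1.855×0.8270/(0.353×23.74))] = 1.209 × ln(2.731) = 1.215 d.
D_c = (0.353/1.18) × 23.74 × e^(−0.353×1.215) = 0.2992 × 23.74 × 0.6513 = 4.625 mg/L.
Minimum DO = 8.11 − 4.625 = 3.485 mg/L.

t_c ≈ 1.21 d; minimum DO ≈ 3.49 mg/L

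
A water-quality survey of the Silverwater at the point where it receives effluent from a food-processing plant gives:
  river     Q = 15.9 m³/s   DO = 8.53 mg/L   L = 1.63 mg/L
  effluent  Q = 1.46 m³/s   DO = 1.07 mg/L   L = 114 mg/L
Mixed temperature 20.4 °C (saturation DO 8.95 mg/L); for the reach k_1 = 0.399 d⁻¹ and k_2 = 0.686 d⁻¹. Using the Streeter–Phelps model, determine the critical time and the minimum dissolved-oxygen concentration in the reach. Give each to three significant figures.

Mixed DO = (15.9×8.53 + 1.46×1.07)/(15.9+1.46) = 137.2/17.36 = 7.903 mg/L.
Mixed L₀ = (15.9×1.63 + 1.46×114)/(17.36) = 192.4/17.36 = 11.08 mg/L.
Initial deficit D₀ = C_s − DO₀ = 8.95 − 7.903 = 1.047 mg/L.
t_c = (1/0.2870) ln[(0.686/0.399)(1 − 1.047×0.2870/(0.399×11.08))] = 3.484 × ln(1.602) = 1.643 d.
D_c = (0.399/0.686) × 11.08 × e^(−0.399×1.643) = 0.5816 × 11.08 × 0.5192 = 3.346 mg/L.
Minimum DO = 8.95 − 3.346 = 5.604 mg/L.

t_c ≈ 1.64 d; minimum DO ≈ 5.60 mg/L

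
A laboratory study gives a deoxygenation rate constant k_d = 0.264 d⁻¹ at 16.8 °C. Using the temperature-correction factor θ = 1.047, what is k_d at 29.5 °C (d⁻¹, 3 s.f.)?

k_d ≈ 0.473 d⁻¹

k_d(T₂) = k_d(T₁) · θ^(T₂−T₁) = 0.264 × 1.047^(29.5−16.8)
= 0.264 × 1.047^12.7 = 0.264 × 1.792 = 0.4731 d⁻¹.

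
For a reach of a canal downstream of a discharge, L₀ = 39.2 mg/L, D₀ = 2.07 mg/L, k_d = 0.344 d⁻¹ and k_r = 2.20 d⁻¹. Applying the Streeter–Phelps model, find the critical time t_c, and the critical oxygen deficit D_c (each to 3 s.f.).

t_c = [1/(k_r−k_d)] ln[(k_r/k_d)(1 − D₀(k_r−k_d)/(k_d L₀))]
= [1/(2.20−0.344)] ln[(2.20/0.344)(1 − 2.07×1.856/(0.344×39.2))]
= (1/1.856) ln[6.395 × 0.7151] = 0.5388 × ln(4.573) = 0.5388 × 1.520 = 0.8191 d.
L(t_c) = L₀ e^(−k_d t_c) = 39.2 × 0.7544 = 29.57 mg/L, and at the critical point k_r D_c = k_d L, so D_c = (0.344/2.20) × 29.57 = 4.624 mg/L.

t_c ≈ 0.819 d; D_c ≈ 4.62 mg/L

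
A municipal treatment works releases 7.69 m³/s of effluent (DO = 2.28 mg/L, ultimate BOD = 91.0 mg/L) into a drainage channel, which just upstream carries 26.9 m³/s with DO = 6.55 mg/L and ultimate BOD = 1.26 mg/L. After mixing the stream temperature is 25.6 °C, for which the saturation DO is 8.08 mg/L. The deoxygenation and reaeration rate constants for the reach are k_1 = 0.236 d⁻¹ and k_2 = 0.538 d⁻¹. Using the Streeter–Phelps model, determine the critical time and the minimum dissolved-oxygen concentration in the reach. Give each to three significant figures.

Mixed DO = (26.9×6.55 + 7.69×2.28)/(26.9+7.69) = 193.7/34.59 = 5.601 mg/L.
Mixed L₀ = (26.9×1.26 + 7.69×91.0)/(34.59) = 733.7/34.59 = 21.21 mg/L.
Initial deficit D₀ = C_s − DO₀ = 8.08 − 5.601 = 2.479 mg/L.
t_c = (1/0.3020) ln[(0.538/0.236)(1 − 2.479×0.3020/(0.236×21.21))] = 3.311 × ln(1.939) = 2.192 d.
D_c = (0.236/0.538) × 21.21 × e^(−0.236×2.192) = 0.4387 × 21.21 × 0.5961 = 5.546 mg/L.
Minimum DO = 8.08 − 5.546 = 2.534 mg/L.

t_c ≈ 2.19 d; minimum DO ≈ 2.53 mg/L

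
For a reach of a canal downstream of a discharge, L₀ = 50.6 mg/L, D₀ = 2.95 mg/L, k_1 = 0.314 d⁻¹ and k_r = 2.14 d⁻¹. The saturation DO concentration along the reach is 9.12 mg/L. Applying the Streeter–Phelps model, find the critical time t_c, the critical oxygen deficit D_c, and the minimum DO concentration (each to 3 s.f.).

With k_r/k_1 = 6.815 and 1 − D₀(k_r−k_1)/(k_1 L₀) = 0.6610,
t_c = ln(6.815 × 0.6610) / (2.14 − 0.314) = ln(4.505) / 1.826 = 1.505/1.826 = 0.8243 d.
D_c = (k_1/k_r) L₀ e^(−k_1 t_c) = (0.314/2.14) × 50.6 × e^(−0.314×0.8243) = 0.1467 × 50.6 × 0.7720 = 5.731 mg/L.
Minimum DO = C_s − D_c = 9.12 − 5.731 = 3.389 mg/L.

t_c ≈ 0.824 d; D_c ≈ 5.73 mg/L; min DO ≈ 3.39 mg/L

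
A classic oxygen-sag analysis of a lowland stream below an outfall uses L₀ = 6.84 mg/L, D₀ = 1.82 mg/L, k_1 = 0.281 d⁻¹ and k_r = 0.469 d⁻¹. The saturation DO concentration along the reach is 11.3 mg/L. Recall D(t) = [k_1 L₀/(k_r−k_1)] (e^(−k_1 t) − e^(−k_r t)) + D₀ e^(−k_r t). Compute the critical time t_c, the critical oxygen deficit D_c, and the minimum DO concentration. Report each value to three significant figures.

At the critical point dD/dt = 0, so k_1 L₀ e^(−k_1 t) = k_r D. Substituting D(t) from the Streeter–Phelps equation and solving for t gives
t_c = ln[(k_r/k_1)(1 − D₀(k_r−k_1)/(k_1 L₀))] / (k_r−k_1).
Here k_r−k_1 = 0.1880 d⁻¹ and 1 − D₀(k_r−k_1)/(k_1 L₀) = 1 − 1.82×0.1880/(0.281×6.84) = 0.8220, so
t_c = ln(1.669 × 0.8220) / 0.1880 = 0.3162 / 0.1880 = 1.682 d.
D_c = (k_1/k_r) L₀ e^(−k_1 t_c) = (0.281/0.469) × 6.84 × e^(−0.281×1.682) = 0.5991 × 6.84 × 0.6234 = 2.555 mg/L.
Minimum DO = C_s − D_c = 11.3 − 2.555 = 8.745 mg/L.

t_c ≈ 1.68 d; D_c ≈ 2.55 mg/L; min DO ≈ 8.75 mg/L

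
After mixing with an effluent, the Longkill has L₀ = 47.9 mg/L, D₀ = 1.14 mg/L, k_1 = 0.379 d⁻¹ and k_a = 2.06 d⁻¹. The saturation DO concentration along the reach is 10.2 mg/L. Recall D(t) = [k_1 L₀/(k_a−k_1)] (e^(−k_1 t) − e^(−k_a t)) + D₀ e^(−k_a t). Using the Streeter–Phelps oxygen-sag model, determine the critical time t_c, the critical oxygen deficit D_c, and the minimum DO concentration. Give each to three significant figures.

t_c ≈ 0.941 d; D_c ≈ 6.17 mg/L; min DO ≈ 4.03 mg/L

With k_a/k_1 = 5.435 and 1 − D₀(k_a−k_1)/(k_1 L₀) = 0.8944,
t_c = ln(5.435 × 0.8944) / (2.06 − 0.379) = ln(4.862) / 1.681 = 1.581/1.681 = 0.9407 d.
D_c = (k_1/k_a) L₀ e^(−k_1 t_c) = (0.379/2.06) × 47.9 × e^(−0.379×0.9407) = 0.1840 × 47.9 × 0.7001 = 6.170 mg/L.
Minimum DO = C_s − D_c = 10.2 − 6.170 = 4.030 mg/L.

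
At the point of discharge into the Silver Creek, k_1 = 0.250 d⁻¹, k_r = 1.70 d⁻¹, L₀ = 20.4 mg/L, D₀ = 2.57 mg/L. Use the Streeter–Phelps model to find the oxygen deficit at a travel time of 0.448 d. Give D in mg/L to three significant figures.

D ≈ 2.70 mg/L

k_1 L₀/(k_r−k_1) = 0.250×20.4/(1.70−0.250) = 5.100/1.450 = 3.517 mg/L.
e^(−k_1 t) = e^(−0.250×0.4480) = 0.8940; e^(−k_r t) = e^(−1.70×0.4480) = 0.4669.
D = 3.517 × (0.8940 − 0.4669) + 2.57 × 0.4669 = 1.502 + 1.200 = 2.702 mg/L.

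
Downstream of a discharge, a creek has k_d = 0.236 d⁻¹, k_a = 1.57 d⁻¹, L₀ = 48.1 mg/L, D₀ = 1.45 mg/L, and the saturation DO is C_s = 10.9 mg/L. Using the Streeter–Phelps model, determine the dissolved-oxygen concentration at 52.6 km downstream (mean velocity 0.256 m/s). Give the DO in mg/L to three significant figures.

DO ≈ 6.21 mg/L

Travel time t = x/v = 52.6 km / (0.256 m/s) = 52600 m / 0.256 m/s = 205500 s = 2.378 d.
k_d L₀/(k_a−k_d) = 0.236×48.1/(1.57−0.236) = 11.35/1.334 = 8.509 mg/L.
e^(−k_d t) = e^(−0.236×2.378) = 0.5705; e^(−k_a t) = e^(−1.57×2.378) = 0.02391.
D = 8.509 × (0.5705 − 0.02391) + 1.45 × 0.02391 = 4.651 + 0.03466 = 4.686 mg/L.
DO = C_s − D = 10.9 − 4.686 = 6.214 mg/L.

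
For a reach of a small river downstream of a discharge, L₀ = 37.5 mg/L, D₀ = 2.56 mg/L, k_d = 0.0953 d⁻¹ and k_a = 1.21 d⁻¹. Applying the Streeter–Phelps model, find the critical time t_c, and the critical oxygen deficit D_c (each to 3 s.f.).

t_c = [1/(k_a−k_d)] ln[(k_a/k_d)(1 − D₀(k_a−k_d)/(k_d L₀))]
= [1/(1.21−0.0953)] ln[(1.21/0.0953)(1 − 2.56×1.115/(0.0953×37.5))]
= (1/1.115) ln[12.70 × 0.2015] = 0.8971 × ln(2.558) = 0.8971 × 0.9394 = 0.8427 d.
D_c = (k_d/k_a) L₀ e^(−k_d t_c) = (0.0953/1.21) × 37.5 × e^(−0.0953×0.8427) = 0.07876 × 37.5 × 0.9228 = 2.726 mg/L.

t_c ≈ 0.843 d; D_c ≈ 2.73 mg/L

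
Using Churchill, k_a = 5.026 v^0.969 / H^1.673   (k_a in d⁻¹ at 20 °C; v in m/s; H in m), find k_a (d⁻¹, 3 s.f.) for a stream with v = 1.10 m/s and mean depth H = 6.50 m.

k_a ≈ 0.241 d⁻¹

k_a = 5.026 × 1.10^0.969 / 6.50^1.673 = 5.026 × 1.097 / 22.91 = 0.2406 d⁻¹.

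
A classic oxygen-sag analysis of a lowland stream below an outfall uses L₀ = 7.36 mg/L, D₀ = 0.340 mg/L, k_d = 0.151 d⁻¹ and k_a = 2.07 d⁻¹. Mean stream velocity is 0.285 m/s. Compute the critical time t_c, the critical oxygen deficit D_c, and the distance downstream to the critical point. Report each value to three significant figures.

t_c ≈ 0.903 d; D_c ≈ 0.468 mg/L; x_c ≈ 22.2 km

With k_a/k_d = 13.71 and 1 − D₀(k_a−k_d)/(k_d L₀) = 0.4129,
t_c = ln(13.71 × 0.4129) / (2.07 − 0.151) = ln(5.661) / 1.919 = 1.734/1.919 = 0.9033 d.
L(t_c) = L₀ e^(−k_d t_c) = 7.36 × 0.8725 = 6.422 mg/L, and at the critical point k_a D_c = k_d L, so D_c = (0.151/2.07) × 6.422 = 0.4684 mg/L.
x_c = v t_c = 0.285 m/s × 0.9033 d × 86400 s/d = 22240 m ≈ 22.2 km.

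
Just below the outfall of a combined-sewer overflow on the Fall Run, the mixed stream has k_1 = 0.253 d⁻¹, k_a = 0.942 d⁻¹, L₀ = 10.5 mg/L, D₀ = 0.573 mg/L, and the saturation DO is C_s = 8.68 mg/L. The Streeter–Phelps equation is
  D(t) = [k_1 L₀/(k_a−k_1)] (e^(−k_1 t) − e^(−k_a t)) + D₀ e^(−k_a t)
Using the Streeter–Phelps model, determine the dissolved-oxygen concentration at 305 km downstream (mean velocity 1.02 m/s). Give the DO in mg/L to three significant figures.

Travel time t = x/v = 305 km / (1.02 m/s) = 305000 m / 1.02 m/s = 299000 s = 3.461 d.
k_1 L₀/(k_a−k_1) = 0.253×10.5/(0.942−0.253) = 2.656/0.6890 = 3.856 mg/L.
e^(−k_1 t) = e^(−0.253×3.461) = 0.4166; e^(−k_a t) = e^(−0.942×3.461) = 0.03838.
D = 3.856 × (0.4166 − 0.03838) + 0.573 × 0.03838 = 1.458 + 0.02199 = 1.480 mg/L.
DO = C_s − D = 8.68 − 1.480 = 7.200 mg/L.

DO ≈ 7.20 mg/L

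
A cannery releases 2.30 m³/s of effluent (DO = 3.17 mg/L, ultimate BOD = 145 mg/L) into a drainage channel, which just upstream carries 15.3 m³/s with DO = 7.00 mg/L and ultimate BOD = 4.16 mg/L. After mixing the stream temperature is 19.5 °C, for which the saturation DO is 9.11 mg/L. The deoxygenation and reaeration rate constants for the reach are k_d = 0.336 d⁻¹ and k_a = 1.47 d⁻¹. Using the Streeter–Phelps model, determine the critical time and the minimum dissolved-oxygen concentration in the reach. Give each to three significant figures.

Mixed DO = (15.3×7.00 + 2.30×3.17)/(15.3+2.30) = 114.4/17.60 = 6.499 mg/L.
Mixed L₀ = (15.3×4.16 + 2.30×145)/(17.60) = 397.1/17.60 = 22.57 mg/L.
Initial deficit D₀ = C_s − DO₀ = 9.11 − 6.499 = 2.611 mg/L.
t_c = (1/1.134) ln[(1.47/0.336)(1 − 2.611×1.134/(0.336×22.57))] = 0.8818 × ln(2.667) = 0.8650 d.
D_c = (0.336/1.47) × 22.57 × e^(−0.336×0.8650) = 0.2286 × 22.57 × 0.7478 = 3.857 mg/L.
Minimum DO = 9.11 − 3.857 = 5.253 mg/L.

t_c ≈ 0.865 d; minimum DO ≈ 5.25 mg/L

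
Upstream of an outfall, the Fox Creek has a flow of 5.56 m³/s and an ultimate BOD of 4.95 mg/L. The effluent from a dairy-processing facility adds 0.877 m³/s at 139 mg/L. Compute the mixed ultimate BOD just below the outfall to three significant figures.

23.2 mg/L

Flow-weighted mixing: C = (Q_r C_r + Q_w C_w)/(Q_r + Q_w)
= (5.56×4.95 + 0.877×139)/(5.56 + 0.877) = 149.4/6.437 = 23.21 mg/L.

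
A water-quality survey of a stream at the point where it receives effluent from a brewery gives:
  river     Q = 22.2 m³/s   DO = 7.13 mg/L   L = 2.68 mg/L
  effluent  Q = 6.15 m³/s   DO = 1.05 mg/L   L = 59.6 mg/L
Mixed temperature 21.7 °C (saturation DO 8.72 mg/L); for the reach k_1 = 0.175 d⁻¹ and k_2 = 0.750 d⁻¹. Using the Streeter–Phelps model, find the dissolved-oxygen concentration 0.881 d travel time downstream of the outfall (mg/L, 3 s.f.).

Mixed DO = (22.2×7.13 + 6.15×1.05)/(22.2+6.15) = 164.7/28.35 = 5.811 mg/L.
Mixed L₀ = (22.2×2.68 + 6.15×59.6)/(28.35) = 426.0/28.35 = 15.03 mg/L.
Initial deficit D₀ = C_s − DO₀ = 8.72 − 5.811 = 2.909 mg/L.
D(0.881) = [0.175×15.03/(0.750−0.175)](e^(−0.175×0.881) − e^(−0.750×0.881)) + 2.909 e^(−0.750×0.881)
= 4.574 × (0.8571 − 0.5165) + 2.909 × 0.5165 = 3.060 mg/L.
DO = 8.72 − 3.060 = 5.660 mg/L.

DO ≈ 5.66 mg/L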